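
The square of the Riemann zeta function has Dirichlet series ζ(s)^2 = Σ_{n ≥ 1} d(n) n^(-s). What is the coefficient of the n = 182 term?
d(182) = 8

ζ(s)^2 = (Σ 1/m^s)(Σ 1/k^s). The coefficient of 1/n^s in the product is the number of ordered pairs (m, k) with mk = n, which equals d(n). For n = 182, divisors are [1, 2, 7, 13, 14, 26, 91, 182], so d(182) = 8.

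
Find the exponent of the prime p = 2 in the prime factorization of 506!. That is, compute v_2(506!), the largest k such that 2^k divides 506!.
v_2(506!) = 499

Legendre's formula: v_p(n!) = Σ_{k ≥ 1} ⌊n / p^k⌋. For p = 2, n = 506, the terms are:
  ⌊506/2^1⌋ = ⌊506/2⌋ = 253
  ⌊506/2^2⌋ = ⌊506/4⌋ = 126
  ⌊506/2^3⌋ = ⌊506/8⌋ = 63
  ⌊506/2^4⌋ = ⌊506/16⌋ = 31
  ⌊506/2^5⌋ = ⌊506/32⌋ = 15
  ⌊506/2^6⌋ = ⌊506/64⌋ = 7
  ⌊506/2^7⌋ = ⌊506/128⌋ = 3
  ⌊506/2^8⌋ = ⌊506/256⌋ = 1
(the next term ⌊506/2^9⌋ = 0, terminating the sum). Summing: v_2(506!) = 253 + 126 + 63 + 31 + 15 + 7 + 3 + 1 = 499.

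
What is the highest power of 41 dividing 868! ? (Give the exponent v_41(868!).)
v_41(868!) = 21

Legendre's formula: v_p(n!) = Σ_{k ≥ 1} ⌊n / p^k⌋. For p = 41, n = 868, the terms are:
  ⌊868/41^1⌋ = ⌊868/41⌋ = 21
(the next term ⌊868/41^2⌋ = 0, terminating the sum). Summing: v_41(868!) = 21 = 21.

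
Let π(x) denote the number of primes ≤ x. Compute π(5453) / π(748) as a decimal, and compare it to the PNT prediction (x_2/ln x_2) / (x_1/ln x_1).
π(5453)/π(748) = 721/132 ≈ 5.4621;  PNT prediction ≈ 5.6069.

π(748) = 132 and π(5453) = 721, so π(5453)/π(748) ≈ 5.4621. The PNT-predicted ratio is (5453/ln(5453)) / (748/ln(748)) ≈ 5.6069. The two agree to within a few percent, as expected.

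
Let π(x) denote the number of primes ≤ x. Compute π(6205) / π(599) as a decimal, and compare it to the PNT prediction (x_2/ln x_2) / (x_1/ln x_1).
π(6205)/π(599) = 807/109 ≈ 7.4037;  PNT prediction ≈ 7.5859.

π(599) = 109 and π(6205) = 807, so π(6205)/π(599) ≈ 7.4037. The PNT-predicted ratio is (6205/ln(6205)) / (599/ln(599)) ≈ 7.5859. The two agree to within a few percent, as expected.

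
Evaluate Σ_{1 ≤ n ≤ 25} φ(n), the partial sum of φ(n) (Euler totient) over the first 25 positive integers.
Σ_{n ≤ 25} φ(n) = 200

Compute φ(n) for each 1 ≤ n ≤ 25: φ(1) = 1, φ(2) = 1, φ(3) = 2, φ(4) = 2, φ(5) = 4, φ(6) = 2, φ(7) = 6, φ(8) = 4, φ(9) = 6, φ(10) = 4, φ(11) = 10, φ(12) = 4, φ(13) = 12, φ(14) = 6, φ(15) = 8, φ(16) = 8, φ(17) = 16, φ(18) = 6, φ(19) = 18, φ(20) = 8, φ(21) = 12, φ(22) = 10, φ(23) = 22, φ(24) = 8, φ(25) = 20. Summing all 25 values: 200. (Average order: Σ_{n ≤ x} φ(n) ~ (3/π²) x². For x = 25, (3/π²)·25² ≈ 189.98.)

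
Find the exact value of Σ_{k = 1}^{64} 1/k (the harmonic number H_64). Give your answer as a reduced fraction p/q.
H_64 = 623171679694215690971693339/131362987122535807501262400

Direct summation: H_64 = 1 + 1/2 + ... + 1/64. The least common denominator is lcm(1, ..., 64) = 1182266884102822267511361600; over this denominator the numerator is 1182266884102822267511361600 + 591133442051411133755680800 + 394088961367607422503787200 + 295566721025705566877840400 + 236453376820564453502272320 + 197044480683803711251893600 + 168895269157546038215908800 + 147783360512852783438920200 + 131362987122535807501262400 + 118226688410282226751136160 + 107478807645711115228305600 + 98522240341901855625946800 + 90943606469447866731643200 + 84447634578773019107954400 + 78817792273521484500757440 + 73891680256426391719460100 + 69545110829577780441844800 + 65681493561267903750631200 + 62224572847516961447966400 + 59113344205141113375568080 + 56298423052515346071969600 + 53739403822855557614152800 + 51402908004470533370059200 + 49261120170950927812973400 + 47290675364112890700454464 + 45471803234723933365821600 + 43787662374178602500420800 + 42223817289386509553977200 + 40767823589752491983150400 + 39408896136760742250378720 + 38137641422671686048753600 + 36945840128213195859730050 + 35826269215237038409435200 + 34772555414788890220922400 + 33779053831509207643181760 + 32840746780633951875315600 + 31953159029806007230036800 + 31112286423758480723983200 + 30314535489815955577214400 + 29556672102570556687784040 + 28835777661044445549057600 + 28149211526257673035984800 + 27494578700065634128171200 + 26869701911427778807076400 + 26272597424507161500252480 + 25701454002235266685029600 + 25154614555379197181092800 + 24630560085475463906486700 + 24127895593935148316558400 + 23645337682056445350227232 + 23181703609859260147281600 + 22735901617361966682910800 + 22306922341562684292667200 + 21893831187089301250210400 + 21495761529142223045661120 + 21111908644693254776988600 + 20741524282505653815988800 + 20383911794876245991575200 + 20038421764454614703582400 + 19704448068380371125189360 + 19381424329554463401825600 + 19068820711335843024376800 + 18766141017505115357323200 + 18472920064106597929865025 = 5608545117247941218745240051, so H_64 = 5608545117247941218745240051/1182266884102822267511361600; reducing by gcd(5608545117247941218745240051, 1182266884102822267511361600) = 9 gives 623171679694215690971693339/131362987122535807501262400 ≈ 4.74389. (The PNT-adjacent estimate ln(64) + γ ≈ 4.73610 matches within O(1/n).)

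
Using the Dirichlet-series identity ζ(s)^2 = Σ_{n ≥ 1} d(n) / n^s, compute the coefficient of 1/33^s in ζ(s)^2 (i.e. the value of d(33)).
d(33) = 4

ζ(s)^2 = (Σ 1/m^s)(Σ 1/k^s). The coefficient of 1/n^s in the product is the number of ordered pairs (m, k) with mk = n, which equals d(n). For n = 33, divisors are [1, 3, 11, 33], so d(33) = 4.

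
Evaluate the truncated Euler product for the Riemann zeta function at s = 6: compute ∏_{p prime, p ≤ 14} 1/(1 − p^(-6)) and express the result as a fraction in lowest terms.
∏ = 14388679339409375/14143390691632128

The primes p ≤ 14 are [2, 3, 5, 7, 11, 13]. For each prime, (1 − 1/p^6)^(-1) = p^6 / (p^6 − 1). The product is (1 − 1/2^6)^(-1), (1 − 1/3^6)^(-1), (1 − 1/5^6)^(-1), (1 − 1/7^6)^(-1), (1 − 1/11^6)^(-1), (1 − 1/13^6)^(-1) = ∏ p^6 / (p^6 − 1) = 14388679339409375/14143390691632128.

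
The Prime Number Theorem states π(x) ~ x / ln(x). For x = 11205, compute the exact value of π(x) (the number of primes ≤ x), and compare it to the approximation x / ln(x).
π(11205) = 1356;  x/ln(x) ≈ 1201.72;  relative error ≈ 11.38%.

Directly count primes up to 11205: π(11205) = 1356. The PNT approximation gives 11205/ln(11205) ≈ 11205/9.32412 ≈ 1201.72. Relative error (π(x) − x/ln(x)) / π(x) ≈ 11.38%; the approximation is known to undercount slightly (Li(x) is a better estimate).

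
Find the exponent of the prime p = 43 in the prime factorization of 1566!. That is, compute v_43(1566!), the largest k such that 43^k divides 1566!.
v_43(1566!) = 36

Legendre's formula: v_p(n!) = Σ_{k ≥ 1} ⌊n / p^k⌋. For p = 43, n = 1566, the terms are:
  ⌊1566/43^1⌋ = ⌊1566/43⌋ = 36
(the next term ⌊1566/43^2⌋ = 0, terminating the sum). Summing: v_43(1566!) = 36 = 36.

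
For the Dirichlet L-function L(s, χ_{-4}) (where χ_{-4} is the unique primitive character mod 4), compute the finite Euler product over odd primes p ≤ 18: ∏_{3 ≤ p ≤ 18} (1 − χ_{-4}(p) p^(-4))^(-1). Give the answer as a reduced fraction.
∏ = 1355132279576075/1370266988576768

The odd primes p ≤ 18 are [3, 5, 7, 11, 13, 17]. For each, χ(p) = 1 if p ≡ 1 mod 4, χ(p) = −1 if p ≡ 3 mod 4. Taking (1 − χ(p)/p^4)^(-1) = p^4/(p^4 − χ(p)): (1 − (-1)/3^4)^(-1) · (1 − (1)/5^4)^(-1) · (1 − (-1)/7^4)^(-1) · (1 − (-1)/11^4)^(-1) · (1 − (1)/13^4)^(-1) · (1 − (1)/17^4)^(-1) = 1355132279576075/1370266988576768.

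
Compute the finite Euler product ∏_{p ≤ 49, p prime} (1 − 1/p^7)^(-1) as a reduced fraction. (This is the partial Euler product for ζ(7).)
∏ = 23382886769632432571789841128782562016512130510871147719864543051070039135878767058418261603816212645625/23189273096315310437319062436725495011112024414316439805760324840606793884675752039664775666767203598336

The primes p ≤ 49 are [2, 3, 5, 7, 11, 13, 17, 19, 23, 29, 31, 37, 41, 43, 47]. For each prime, (1 − 1/p^7)^(-1) = p^7 / (p^7 − 1). The product is (1 − 1/2^7)^(-1), (1 − 1/3^7)^(-1), (1 − 1/5^7)^(-1), (1 − 1/7^7)^(-1), (1 − 1/11^7)^(-1), (1 − 1/13^7)^(-1), (1 − 1/17^7)^(-1), (1 − 1/19^7)^(-1), (1 − 1/23^7)^(-1), (1 − 1/29^7)^(-1), (1 − 1/31^7)^(-1), (1 − 1/37^7)^(-1), (1 − 1/41^7)^(-1), (1 − 1/43^7)^(-1), (1 − 1/47^7)^(-1) = ∏ p^7 / (p^7 − 1) = 23382886769632432571789841128782562016512130510871147719864543051070039135878767058418261603816212645625/23189273096315310437319062436725495011112024414316439805760324840606793884675752039664775666767203598336.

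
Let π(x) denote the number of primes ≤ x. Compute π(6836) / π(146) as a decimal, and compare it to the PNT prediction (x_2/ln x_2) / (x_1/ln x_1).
π(6836)/π(146) = 880/34 ≈ 25.8824;  PNT prediction ≈ 26.4262.

π(146) = 34 and π(6836) = 880, so π(6836)/π(146) ≈ 25.8824. The PNT-predicted ratio is (6836/ln(6836)) / (146/ln(146)) ≈ 26.4262. The two agree to within a few percent, as expected.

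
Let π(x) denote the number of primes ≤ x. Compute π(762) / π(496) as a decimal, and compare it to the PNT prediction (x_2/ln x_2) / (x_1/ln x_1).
π(762)/π(496) = 135/94 ≈ 1.4362;  PNT prediction ≈ 1.4369.

π(496) = 94 and π(762) = 135, so π(762)/π(496) ≈ 1.4362. The PNT-predicted ratio is (762/ln(762)) / (496/ln(496)) ≈ 1.4369. The two agree to within a few percent, as expected.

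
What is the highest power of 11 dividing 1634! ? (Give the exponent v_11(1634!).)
v_11(1634!) = 162

Legendre's formula: v_p(n!) = Σ_{k ≥ 1} ⌊n / p^k⌋. For p = 11, n = 1634, the terms are:
  ⌊1634/11^1⌋ = ⌊1634/11⌋ = 148
  ⌊1634/11^2⌋ = ⌊1634/121⌋ = 13
  ⌊1634/11^3⌋ = ⌊1634/1331⌋ = 1
(the next term ⌊1634/11^4⌋ = 0, terminating the sum). Summing: v_11(1634!) = 148 + 13 + 1 = 162.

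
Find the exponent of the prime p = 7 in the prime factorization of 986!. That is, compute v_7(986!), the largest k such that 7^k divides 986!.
v_7(986!) = 162

Legendre's formula: v_p(n!) = Σ_{k ≥ 1} ⌊n / p^k⌋. For p = 7, n = 986, the terms are:
  ⌊986/7^1⌋ = ⌊986/7⌋ = 140
  ⌊986/7^2⌋ = ⌊986/49⌋ = 20
  ⌊986/7^3⌋ = ⌊986/343⌋ = 2
(the next term ⌊986/7^4⌋ = 0, terminating the sum). Summing: v_7(986!) = 140 + 20 + 2 = 162.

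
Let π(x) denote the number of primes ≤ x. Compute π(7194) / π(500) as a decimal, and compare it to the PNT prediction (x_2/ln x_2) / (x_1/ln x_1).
π(7194)/π(500) = 919/95 ≈ 9.6737;  PNT prediction ≈ 10.0682.

π(500) = 95 and π(7194) = 919, so π(7194)/π(500) ≈ 9.6737. The PNT-predicted ratio is (7194/ln(7194)) / (500/ln(500)) ≈ 10.0682. The two agree to within a few percent, as expected.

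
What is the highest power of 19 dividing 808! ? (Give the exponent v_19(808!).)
v_19(808!) = 44

Legendre's formula: v_p(n!) = Σ_{k ≥ 1} ⌊n / p^k⌋. For p = 19, n = 808, the terms are:
  ⌊808/19^1⌋ = ⌊808/19⌋ = 42
  ⌊808/19^2⌋ = ⌊808/361⌋ = 2
(the next term ⌊808/19^3⌋ = 0, terminating the sum). Summing: v_19(808!) = 42 + 2 = 44.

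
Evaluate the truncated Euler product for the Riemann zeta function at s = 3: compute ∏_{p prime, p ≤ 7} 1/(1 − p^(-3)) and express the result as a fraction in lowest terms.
∏ = 18375/15314

The primes p ≤ 7 are [2, 3, 5, 7]. For each prime, (1 − 1/p^3)^(-1) = p^3 / (p^3 − 1). The product is (1 − 1/2^3)^(-1), (1 − 1/3^3)^(-1), (1 − 1/5^3)^(-1), (1 − 1/7^3)^(-1) = ∏ p^3 / (p^3 − 1) = 18375/15314.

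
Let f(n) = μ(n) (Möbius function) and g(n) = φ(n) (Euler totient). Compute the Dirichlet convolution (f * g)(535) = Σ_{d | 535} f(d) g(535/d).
(μ * φ)(535) = 315

Divisors of 535: [1, 5, 107, 535]. For each d | 535:
  d = 1: μ(1) · φ(535/1) = 1 · 424 = 424
  d = 5: μ(5) · φ(535/5) = -1 · 106 = -106
  d = 107: μ(107) · φ(535/107) = -1 · 4 = -4
  d = 535: μ(535) · φ(535/535) = 1 · 1 = 1
Summing: (μ * φ)(535) = 424 + -106 + -4 + 1 = 315.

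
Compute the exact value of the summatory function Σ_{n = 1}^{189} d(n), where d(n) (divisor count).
Σ_{n ≤ 189} d(n) = 1023

Compute d(n) for each 1 ≤ n ≤ 189: d(1) = 1, d(2) = 2, d(3) = 2, d(4) = 3, d(5) = 2, d(6) = 4, d(7) = 2, d(8) = 4, d(9) = 3, d(10) = 4, d(11) = 2, d(12) = 6, d(13) = 2, d(14) = 4, d(15) = 4, d(16) = 5, d(17) = 2, d(18) = 6, d(19) = 2, d(20) = 6, d(21) = 4, d(22) = 4, d(23) = 2, d(24) = 8, d(25) = 3, d(26) = 4, d(27) = 4, d(28) = 6, d(29) = 2, d(30) = 8, d(31) = 2, d(32) = 6, d(33) = 4, d(34) = 4, d(35) = 4, d(36) = 9, d(37) = 2, d(38) = 4, d(39) = 4, d(40) = 8, d(41) = 2, d(42) = 8, d(43) = 2, d(44) = 6, d(45) = 6, d(46) = 4, d(47) = 2, d(48) = 10, d(49) = 3, d(50) = 6, d(51) = 4, d(52) = 6, d(53) = 2, d(54) = 8, d(55) = 4, d(56) = 8, d(57) = 4, d(58) = 4, d(59) = 2, d(60) = 12, d(61) = 2, d(62) = 4, d(63) = 6, d(64) = 7, d(65) = 4, d(66) = 8, d(67) = 2, d(68) = 6, d(69) = 4, d(70) = 8, d(71) = 2, d(72) = 12, d(73) = 2, d(74) = 4, d(75) = 6, d(76) = 6, d(77) = 4, d(78) = 8, d(79) = 2, d(80) = 10, d(81) = 5, d(82) = 4, d(83) = 2, d(84) = 12, d(85) = 4, d(86) = 4, d(87) = 4, d(88) = 8, d(89) = 2, d(90) = 12, d(91) = 4, d(92) = 6, d(93) = 4, d(94) = 4, d(95) = 4, d(96) = 12, d(97) = 2, d(98) = 6, d(99) = 6, d(100) = 9, d(101) = 2, d(102) = 8, d(103) = 2, d(104) = 8, d(105) = 8, d(106) = 4, d(107) = 2, d(108) = 12, d(109) = 2, d(110) = 8, d(111) = 4, d(112) = 10, d(113) = 2, d(114) = 8, d(115) = 4, d(116) = 6, d(117) = 6, d(118) = 4, d(119) = 4, d(120) = 16, d(121) = 3, d(122) = 4, d(123) = 4, d(124) = 6, d(125) = 4, d(126) = 12, d(127) = 2, d(128) = 8, d(129) = 4, d(130) = 8, d(131) = 2, d(132) = 12, d(133) = 4, d(134) = 4, d(135) = 8, d(136) = 8, d(137) = 2, d(138) = 8, d(139) = 2, d(140) = 12, d(141) = 4, d(142) = 4, d(143) = 4, d(144) = 15, d(145) = 4, d(146) = 4, d(147) = 6, d(148) = 6, d(149) = 2, d(150) = 12, d(151) = 2, d(152) = 8, d(153) = 6, d(154) = 8, d(155) = 4, d(156) = 12, d(157) = 2, d(158) = 4, d(159) = 4, d(160) = 12, d(161) = 4, d(162) = 10, d(163) = 2, d(164) = 6, d(165) = 8, d(166) = 4, d(167) = 2, d(168) = 16, d(169) = 3, d(170) = 8, d(171) = 6, d(172) = 6, d(173) = 2, d(174) = 8, d(175) = 6, d(176) = 10, d(177) = 4, d(178) = 4, d(179) = 2, d(180) = 18, d(181) = 2, d(182) = 8, d(183) = 4, d(184) = 8, d(185) = 4, d(186) = 8, d(187) = 4, d(188) = 6, d(189) = 8. Summing all 189 values: 1023. (Dirichlet's divisor formula: Σ_{n ≤ x} d(n) = x ln(x) + (2γ − 1) x + O(√x). For x = 189, the asymptotic estimate is ≈ 1019.88.)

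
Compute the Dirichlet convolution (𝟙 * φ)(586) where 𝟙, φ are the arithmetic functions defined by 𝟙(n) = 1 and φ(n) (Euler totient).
(𝟙 * φ)(586) = 586

Divisors of 586: [1, 2, 293, 586]. For each d | 586:
  d = 1: 𝟙(1) · φ(586/1) = 1 · 292 = 292
  d = 2: 𝟙(2) · φ(586/2) = 1 · 292 = 292
  d = 293: 𝟙(293) · φ(586/293) = 1 · 1 = 1
  d = 586: 𝟙(586) · φ(586/586) = 1 · 1 = 1
Summing: (𝟙 * φ)(586) = 292 + 292 + 1 + 1 = 586.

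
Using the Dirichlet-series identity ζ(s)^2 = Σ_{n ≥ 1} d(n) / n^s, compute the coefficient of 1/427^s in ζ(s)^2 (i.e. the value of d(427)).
d(427) = 4

ζ(s)^2 = (Σ 1/m^s)(Σ 1/k^s). The coefficient of 1/n^s in the product is the number of ordered pairs (m, k) with mk = n, which equals d(n). For n = 427, divisors are [1, 7, 61, 427], so d(427) = 4.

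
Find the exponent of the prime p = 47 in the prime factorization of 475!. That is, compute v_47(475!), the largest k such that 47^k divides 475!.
v_47(475!) = 10

Legendre's formula: v_p(n!) = Σ_{k ≥ 1} ⌊n / p^k⌋. For p = 47, n = 475, the terms are:
  ⌊475/47^1⌋ = ⌊475/47⌋ = 10
(the next term ⌊475/47^2⌋ = 0, terminating the sum). Summing: v_47(475!) = 10 = 10.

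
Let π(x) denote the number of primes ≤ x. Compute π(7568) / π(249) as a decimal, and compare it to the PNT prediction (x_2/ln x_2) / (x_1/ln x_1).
π(7568)/π(249) = 960/53 ≈ 18.1132;  PNT prediction ≈ 18.7753.

π(249) = 53 and π(7568) = 960, so π(7568)/π(249) ≈ 18.1132. The PNT-predicted ratio is (7568/ln(7568)) / (249/ln(249)) ≈ 18.7753. The two agree to within a few percent, as expected.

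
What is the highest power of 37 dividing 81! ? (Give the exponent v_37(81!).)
v_37(81!) = 2

Legendre's formula: v_p(n!) = Σ_{k ≥ 1} ⌊n / p^k⌋. For p = 37, n = 81, the terms are:
  ⌊81/37^1⌋ = ⌊81/37⌋ = 2
(the next term ⌊81/37^2⌋ = 0, terminating the sum). Summing: v_37(81!) = 2 = 2.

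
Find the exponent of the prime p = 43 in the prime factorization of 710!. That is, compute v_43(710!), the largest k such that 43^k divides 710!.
v_43(710!) = 16

Legendre's formula: v_p(n!) = Σ_{k ≥ 1} ⌊n / p^k⌋. For p = 43, n = 710, the terms are:
  ⌊710/43^1⌋ = ⌊710/43⌋ = 16
(the next term ⌊710/43^2⌋ = 0, terminating the sum). Summing: v_43(710!) = 16 = 16.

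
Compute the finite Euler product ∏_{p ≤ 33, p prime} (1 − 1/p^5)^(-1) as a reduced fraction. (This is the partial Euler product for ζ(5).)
∏ = 1910589921595024369341325427716514697147265/1842548811291065574051999987500114856101888

The primes p ≤ 33 are [2, 3, 5, 7, 11, 13, 17, 19, 23, 29, 31]. For each prime, (1 − 1/p^5)^(-1) = p^5 / (p^5 − 1). The product is (1 − 1/2^5)^(-1), (1 − 1/3^5)^(-1), (1 − 1/5^5)^(-1), (1 − 1/7^5)^(-1), (1 − 1/11^5)^(-1), (1 − 1/13^5)^(-1), (1 − 1/17^5)^(-1), (1 − 1/19^5)^(-1), (1 − 1/23^5)^(-1), (1 − 1/29^5)^(-1), (1 − 1/31^5)^(-1) = ∏ p^5 / (p^5 − 1) = 1910589921595024369341325427716514697147265/1842548811291065574051999987500114856101888.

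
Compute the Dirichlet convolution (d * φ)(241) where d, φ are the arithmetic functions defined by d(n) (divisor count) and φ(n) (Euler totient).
(d * φ)(241) = 242

Divisors of 241: [1, 241]. For each d | 241:
  d = 1: d(1) · φ(241/1) = 1 · 240 = 240
  d = 241: d(241) · φ(241/241) = 2 · 1 = 2
Summing: (d * φ)(241) = 240 + 2 = 242.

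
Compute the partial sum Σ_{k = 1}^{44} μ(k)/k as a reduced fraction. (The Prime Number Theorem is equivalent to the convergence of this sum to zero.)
Σ μ(k)/k = -137190436674212/6541380665835015

Values of μ(k) for 1 ≤ k ≤ 44: μ(1) = 1, μ(2) = -1, μ(3) = -1, μ(5) = -1, μ(6) = 1, μ(7) = -1, μ(10) = 1, μ(11) = -1, μ(13) = -1, μ(14) = 1, μ(15) = 1, μ(17) = -1, μ(19) = -1, μ(21) = 1, μ(22) = 1, μ(23) = -1, μ(26) = 1, μ(29) = -1, μ(30) = -1, μ(31) = -1, μ(33) = 1, μ(34) = 1, μ(35) = 1, μ(37) = -1, μ(38) = 1, μ(39) = 1, μ(41) = -1, μ(42) = -1, μ(43) = -1, with μ = 0 on non-squarefree integers. Summing μ(k)/k for k where μ(k) ≠ 0 gives -137190436674212/6541380665835015 ≈ -0.0210. (PNT ⟺ this sum → 0 as n → ∞.)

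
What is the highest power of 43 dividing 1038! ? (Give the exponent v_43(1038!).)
v_43(1038!) = 24

Legendre's formula: v_p(n!) = Σ_{k ≥ 1} ⌊n / p^k⌋. For p = 43, n = 1038, the terms are:
  ⌊1038/43^1⌋ = ⌊1038/43⌋ = 24
(the next term ⌊1038/43^2⌋ = 0, terminating the sum). Summing: v_43(1038!) = 24 = 24.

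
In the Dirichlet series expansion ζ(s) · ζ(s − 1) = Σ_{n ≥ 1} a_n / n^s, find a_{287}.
σ(287) = 336

In the product (Σ m^0/m^s)(Σ k / k^s) = Σ (Σ_{d | n} d) / n^s, the coefficient of 1/n^s is σ(n) = Σ_{d | n} d. For n = 287, divisors are [1, 7, 41, 287]; summing: σ(287) = 336.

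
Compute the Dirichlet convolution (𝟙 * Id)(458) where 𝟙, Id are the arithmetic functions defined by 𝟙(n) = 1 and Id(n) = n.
(𝟙 * Id)(458) = 690

Divisors of 458: [1, 2, 229, 458]. For each d | 458:
  d = 1: 𝟙(1) · Id(458/1) = 1 · 458 = 458
  d = 2: 𝟙(2) · Id(458/2) = 1 · 229 = 229
  d = 229: 𝟙(229) · Id(458/229) = 1 · 2 = 2
  d = 458: 𝟙(458) · Id(458/458) = 1 · 1 = 1
Summing: (𝟙 * Id)(458) = 458 + 229 + 2 + 1 = 690.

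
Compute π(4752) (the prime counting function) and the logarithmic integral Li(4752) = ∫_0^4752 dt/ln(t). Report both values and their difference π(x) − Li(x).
π(4752) = 640;  Li(4752) ≈ 655.08;  π(x) − Li(x) ≈ -15.08.

Direct count of primes ≤ 4752 gives π(4752) = 640. Numerical evaluation of the logarithmic integral gives Li(4752) ≈ 655.08. The difference π(x) − Li(x) ≈ -15.08 is typically negative for small/moderate x (Li(x) overestimates), though Littlewood's theorem shows this sign changes infinitely often.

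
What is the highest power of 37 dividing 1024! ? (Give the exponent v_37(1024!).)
v_37(1024!) = 27

Legendre's formula: v_p(n!) = Σ_{k ≥ 1} ⌊n / p^k⌋. For p = 37, n = 1024, the terms are:
  ⌊1024/37^1⌋ = ⌊1024/37⌋ = 27
(the next term ⌊1024/37^2⌋ = 0, terminating the sum). Summing: v_37(1024!) = 27 = 27.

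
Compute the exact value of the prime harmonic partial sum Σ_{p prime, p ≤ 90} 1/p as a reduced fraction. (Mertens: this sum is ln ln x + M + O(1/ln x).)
Σ 1/p = 42605658161771733665696611824842057/23768741896345550770650537601358310

π(90) = 24, so the primes ≤ 90 are [2, 3, 5, 7, 11, 13, 17, 19, 23, 29, 31, 37, 41, 43, 47, 53, 59, 61, 67, 71, 73, 79, 83, 89]. Summing 1/p over these primes: 42605658161771733665696611824842057/23768741896345550770650537601358310 ≈ 1.7925. Mertens estimate ln ln(90) + 0.2615 ≈ 1.7655.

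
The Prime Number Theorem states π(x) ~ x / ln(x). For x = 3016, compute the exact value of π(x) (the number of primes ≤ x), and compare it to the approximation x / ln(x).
π(3016) = 432;  x/ln(x) ≈ 376.45;  relative error ≈ 12.86%.

Directly count primes up to 3016: π(3016) = 432. The PNT approximation gives 3016/ln(3016) ≈ 3016/8.01169 ≈ 376.45. Relative error (π(x) − x/ln(x)) / π(x) ≈ 12.86%; the approximation is known to undercount slightly (Li(x) is a better estimate).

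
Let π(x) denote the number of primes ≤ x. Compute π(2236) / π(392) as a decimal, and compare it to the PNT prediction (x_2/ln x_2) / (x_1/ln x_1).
π(2236)/π(392) = 331/77 ≈ 4.2987;  PNT prediction ≈ 4.4163.

π(392) = 77 and π(2236) = 331, so π(2236)/π(392) ≈ 4.2987. The PNT-predicted ratio is (2236/ln(2236)) / (392/ln(392)) ≈ 4.4163. The two agree to within a few percent, as expected.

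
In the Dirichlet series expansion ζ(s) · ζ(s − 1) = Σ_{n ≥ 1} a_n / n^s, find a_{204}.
σ(204) = 504

In the product (Σ m^0/m^s)(Σ k / k^s) = Σ (Σ_{d | n} d) / n^s, the coefficient of 1/n^s is σ(n) = Σ_{d | n} d. For n = 204, divisors are [1, 2, 3, 4, 6, 12, 17, 34, 51, 68, 102, 204]; summing: σ(204) = 504.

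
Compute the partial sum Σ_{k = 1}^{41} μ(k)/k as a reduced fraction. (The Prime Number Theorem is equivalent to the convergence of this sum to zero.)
Σ μ(k)/k = 2646230291469/101416754509070

Values of μ(k) for 1 ≤ k ≤ 41: μ(1) = 1, μ(2) = -1, μ(3) = -1, μ(5) = -1, μ(6) = 1, μ(7) = -1, μ(10) = 1, μ(11) = -1, μ(13) = -1, μ(14) = 1, μ(15) = 1, μ(17) = -1, μ(19) = -1, μ(21) = 1, μ(22) = 1, μ(23) = -1, μ(26) = 1, μ(29) = -1, μ(30) = -1, μ(31) = -1, μ(33) = 1, μ(34) = 1, μ(35) = 1, μ(37) = -1, μ(38) = 1, μ(39) = 1, μ(41) = -1, with μ = 0 on non-squarefree integers. Summing μ(k)/k for k where μ(k) ≠ 0 gives 2646230291469/101416754509070 ≈ 0.0261. (PNT ⟺ this sum → 0 as n → ∞.)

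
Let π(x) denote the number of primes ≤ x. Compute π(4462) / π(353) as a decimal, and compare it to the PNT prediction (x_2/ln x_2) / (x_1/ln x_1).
π(4462)/π(353) = 606/71 ≈ 8.5352;  PNT prediction ≈ 8.8243.

π(353) = 71 and π(4462) = 606, so π(4462)/π(353) ≈ 8.5352. The PNT-predicted ratio is (4462/ln(4462)) / (353/ln(353)) ≈ 8.8243. The two agree to within a few percent, as expected.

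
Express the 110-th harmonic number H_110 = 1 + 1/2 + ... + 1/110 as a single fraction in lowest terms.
H_110 = 812425573941376284756780362571245808659649778037/153803387341307877636928566091115101174034840640

Direct summation: H_110 = 1 + 1/2 + ... + 1/110. The least common denominator is lcm(1, ..., 110) = 8459186303771933270031071135011330564571916235200; over this denominator the numerator is 8459186303771933270031071135011330564571916235200 + 4229593151885966635015535567505665282285958117600 + 2819728767923977756677023711670443521523972078400 + 2114796575942983317507767783752832641142979058800 + 1691837260754386654006214227002266112914383247040 + 1409864383961988878338511855835221760761986039200 + 1208455186253133324290153019287332937795988033600 + 1057398287971491658753883891876416320571489529400 + 939909589307992585559007903890147840507990692800 + 845918630377193327003107113501133056457191623520 + 769016936706539388184642830455575505870174203200 + 704932191980994439169255927917610880380993019600 + 650706638751687174617774702693179274197839710400 + 604227593126566662145076509643666468897994016800 + 563945753584795551335404742334088704304794415680 + 528699143985745829376941945938208160285744764700 + 497599194339525486472415949118313562621877425600 + 469954794653996292779503951945073920253995346400 + 445220331777470172106898480790070029714311380800 + 422959315188596663501553556750566528228595811760 + 402818395417711108096717673095777645931996011200 + 384508468353269694092321415227787752935087101600 + 367790708859649272610046571087449154981387662400 + 352466095990497219584627963958805440190496509800 + 338367452150877330801242845400453222582876649408 + 325353319375843587308887351346589637098919855200 + 313303196435997528519669301296715946835996897600 + 302113796563283331072538254821833234448997008400 + 291696079440411492070036935690045881536962628800 + 281972876792397775667702371167044352152397207840 + 272876977541030105484873262419720340792642459200 + 264349571992872914688470972969104080142872382350 + 256338978902179796061547610151858501956724734400 + 248799597169762743236207974559156781310938712800 + 241691037250626664858030603857466587559197606720 + 234977397326998146389751975972536960126997673200 + 228626656858700899190028949594900826069511249600 + 222610165888735086053449240395035014857155690400 + 216902212917229058205924900897726424732613236800 + 211479657594298331750776778375283264114297905880 + 206321617165169104147099295975886111331022347200 + 201409197708855554048358836547888822965998005600 + 196725262878417052791420258953751873594695726400 + 192254234176634847046160707613893876467543550800 + 187981917861598517111801580778029568101598138560 + 183895354429824636305023285543724577490693831200 + 179982687314296452553852577340666607756849281600 + 176233047995248609792313981979402720095248254900 + 172636455179019046327164717041047562542284004800 + 169183726075438665400621422700226611291438324704 + 165866398113175162157471983039437854207292475200 + 162676659687921793654443675673294818549459927600 + 159607288750413835283605115754930765369281438400 + 156651598217998764259834650648357973417998448800 + 153803387341307877636928566091115101174034840640 + 151056898281641665536269127410916617224498504200 + 148406777259156724035632826930023343238103793600 + 145848039720205746035018467845022940768481314400 + 143376039046981919831035103983242890924947732800 + 140986438396198887833851185583522176076198603920 + 138675185307736610984115920246087386304457643200 + 136438488770515052742436631209860170396321229600 + 134272798472570369365572557698592548643998670400 + 132174785996436457344235486484552040071436191175 + 130141327750337434923554940538635854839567942080 + 128169489451089898030773805075929250978362367200 + 126256511996596018955687628880766127829431585600 + 124399798584881371618103987279578390655469356400 + 122596902953216424203348857029149718327129220800 + 120845518625313332429015301928733293779598803360 + 119143469067210327746916494859314514993970651200 + 117488698663499073194875987986268480063498836600 + 115879264435231962603165358013853843350300222400 + 114313328429350449595014474797450413034755624800 + 112789150716959110267080948466817740860958883136 + 111305082944367543026724620197517507428577845200 + 109859562386648484026377547207939357981453457600 + 108451106458614529102962450448863212366306618400 + 107078307642682699620646470063434564108505268800 + 105739828797149165875388389187641632057148952940 + 104434398811999176173223100432238648945332299200 + 103160808582584552073549647987943055665511173600 + 101917907274360641807603266686883500777974894400 + 100704598854427777024179418273944411482999002800 + 99519838867905097294483189823662712524375485120 + 98362631439208526395710129476875936797347863200 + 97232026480137164023345645230015293845654209600 + 96127117088317423523080353806946938233771775400 + 95047037121032958090236754325970006343504676800 + 93990958930799258555900790389014784050799069280 + 92958091250241024945396386099025610599691387200 + 91947677214912318152511642771862288745346915600 + 90958992513676701828291087473240113597547486400 + 89991343657148226276926288670333303878424640800 + 89044066355494034421379696158014005942862276160 + 88116523997624304896156990989701360047624127450 + 87208106224452920309598671494962170768782641600 + 86318227589509523163582358520523781271142002400 + 85446326300726598687182536717286167318908244800 + 84591863037719332700310711350113305645719162352 + 83754319839326071980505654802092381827444715200 + 82933199056587581078735991519718927103646237600 + 82128022366717798738165739174867287034678798400 + 81338329843960896827221837836647409274729963800 + 80563679083542221619343534619155529186399202240 + 79803644375206917641802557877465382684640719200 + 79057815923102180093748328364591874435251553600 + 78325799108999382129917325324178986708999224400 + 77607213796072782293863037935883766647448772800 + 76901693670653938818464283045557550587017420320 = 44683406566775695661622919941418519476280737792035, so H_110 = 44683406566775695661622919941418519476280737792035/8459186303771933270031071135011330564571916235200; reducing by gcd(44683406566775695661622919941418519476280737792035, 8459186303771933270031071135011330564571916235200) = 55 gives 812425573941376284756780362571245808659649778037/153803387341307877636928566091115101174034840640 ≈ 5.28223. (The PNT-adjacent estimate ln(110) + γ ≈ 5.27770 matches within O(1/n).)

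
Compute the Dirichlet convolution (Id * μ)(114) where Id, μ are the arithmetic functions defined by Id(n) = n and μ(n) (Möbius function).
(Id * μ)(114) = 36

Divisors of 114: [1, 2, 3, 6, 19, 38, 57, 114]. For each d | 114:
  d = 1: Id(1) · μ(114/1) = 1 · -1 = -1
  d = 2: Id(2) · μ(114/2) = 2 · 1 = 2
  d = 3: Id(3) · μ(114/3) = 3 · 1 = 3
  d = 6: Id(6) · μ(114/6) = 6 · -1 = -6
  d = 19: Id(19) · μ(114/19) = 19 · 1 = 19
  d = 38: Id(38) · μ(114/38) = 38 · -1 = -38
  d = 57: Id(57) · μ(114/57) = 57 · -1 = -57
  d = 114: Id(114) · μ(114/114) = 114 · 1 = 114
Summing: (Id * μ)(114) = -1 + 2 + 3 + -6 + 19 + -38 + -57 + 114 = 36.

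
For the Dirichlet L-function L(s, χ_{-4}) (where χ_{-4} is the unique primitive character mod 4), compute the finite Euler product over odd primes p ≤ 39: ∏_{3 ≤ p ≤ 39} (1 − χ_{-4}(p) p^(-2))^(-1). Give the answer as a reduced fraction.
∏ = 136633422149134339/149104402366464000

The odd primes p ≤ 39 are [3, 5, 7, 11, 13, 17, 19, 23, 29, 31, 37]. For each, χ(p) = 1 if p ≡ 1 mod 4, χ(p) = −1 if p ≡ 3 mod 4. Taking (1 − χ(p)/p^2)^(-1) = p^2/(p^2 − χ(p)): (1 − (-1)/3^2)^(-1) · (1 − (1)/5^2)^(-1) · (1 − (-1)/7^2)^(-1) · (1 − (-1)/11^2)^(-1) · (1 − (1)/13^2)^(-1) · (1 − (1)/17^2)^(-1) · (1 − (-1)/19^2)^(-1) · (1 − (-1)/23^2)^(-1) · (1 − (1)/29^2)^(-1) · (1 − (-1)/31^2)^(-1) · (1 − (1)/37^2)^(-1) = 136633422149134339/149104402366464000.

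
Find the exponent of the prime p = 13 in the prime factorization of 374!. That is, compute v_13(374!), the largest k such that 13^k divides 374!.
v_13(374!) = 30

Legendre's formula: v_p(n!) = Σ_{k ≥ 1} ⌊n / p^k⌋. For p = 13, n = 374, the terms are:
  ⌊374/13^1⌋ = ⌊374/13⌋ = 28
  ⌊374/13^2⌋ = ⌊374/169⌋ = 2
(the next term ⌊374/13^3⌋ = 0, terminating the sum). Summing: v_13(374!) = 28 + 2 = 30.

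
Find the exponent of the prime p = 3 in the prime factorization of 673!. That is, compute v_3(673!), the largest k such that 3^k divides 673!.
v_3(673!) = 332

Legendre's formula: v_p(n!) = Σ_{k ≥ 1} ⌊n / p^k⌋. For p = 3, n = 673, the terms are:
  ⌊673/3^1⌋ = ⌊673/3⌋ = 224
  ⌊673/3^2⌋ = ⌊673/9⌋ = 74
  ⌊673/3^3⌋ = ⌊673/27⌋ = 24
  ⌊673/3^4⌋ = ⌊673/81⌋ = 8
  ⌊673/3^5⌋ = ⌊673/243⌋ = 2
(the next term ⌊673/3^6⌋ = 0, terminating the sum). Summing: v_3(673!) = 224 + 74 + 24 + 8 + 2 = 332.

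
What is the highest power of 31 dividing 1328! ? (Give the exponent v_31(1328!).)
v_31(1328!) = 43

Legendre's formula: v_p(n!) = Σ_{k ≥ 1} ⌊n / p^k⌋. For p = 31, n = 1328, the terms are:
  ⌊1328/31^1⌋ = ⌊1328/31⌋ = 42
  ⌊1328/31^2⌋ = ⌊1328/961⌋ = 1
(the next term ⌊1328/31^3⌋ = 0, terminating the sum). Summing: v_31(1328!) = 42 + 1 = 43.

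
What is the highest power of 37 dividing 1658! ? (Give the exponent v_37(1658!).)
v_37(1658!) = 45

Legendre's formula: v_p(n!) = Σ_{k ≥ 1} ⌊n / p^k⌋. For p = 37, n = 1658, the terms are:
  ⌊1658/37^1⌋ = ⌊1658/37⌋ = 44
  ⌊1658/37^2⌋ = ⌊1658/1369⌋ = 1
(the next term ⌊1658/37^3⌋ = 0, terminating the sum). Summing: v_37(1658!) = 44 + 1 = 45.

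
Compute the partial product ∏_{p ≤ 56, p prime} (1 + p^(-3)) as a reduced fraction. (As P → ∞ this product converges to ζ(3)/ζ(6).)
∏ = 1193284353855226596885466673602596175872/1009953283877483663098780766542609340885

The primes p ≤ 56 are [2, 3, 5, 7, 11, 13, 17, 19, 23, 29, 31, 37, 41, 43, 47, 53]. For each, (1 + 1/p^3) = (p^3 + 1)/p^3. Multiplying these fractions over p ∈ [2, 3, 5, 7, 11, 13, 17, 19, 23, 29, 31, 37, 41, 43, 47, 53] gives 1193284353855226596885466673602596175872/1009953283877483663098780766542609340885. (In the limit P → ∞ this tends to ζ(3)/ζ(6).)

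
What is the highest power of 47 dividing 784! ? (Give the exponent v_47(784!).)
v_47(784!) = 16

Legendre's formula: v_p(n!) = Σ_{k ≥ 1} ⌊n / p^k⌋. For p = 47, n = 784, the terms are:
  ⌊784/47^1⌋ = ⌊784/47⌋ = 16
(the next term ⌊784/47^2⌋ = 0, terminating the sum). Summing: v_47(784!) = 16 = 16.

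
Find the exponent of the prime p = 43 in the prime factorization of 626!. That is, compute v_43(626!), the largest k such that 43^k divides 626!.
v_43(626!) = 14

Legendre's formula: v_p(n!) = Σ_{k ≥ 1} ⌊n / p^k⌋. For p = 43, n = 626, the terms are:
  ⌊626/43^1⌋ = ⌊626/43⌋ = 14
(the next term ⌊626/43^2⌋ = 0, terminating the sum). Summing: v_43(626!) = 14 = 14.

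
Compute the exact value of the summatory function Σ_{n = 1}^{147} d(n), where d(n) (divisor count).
Σ_{n ≤ 147} d(n) = 760

Compute d(n) for each 1 ≤ n ≤ 147: d(1) = 1, d(2) = 2, d(3) = 2, d(4) = 3, d(5) = 2, d(6) = 4, d(7) = 2, d(8) = 4, d(9) = 3, d(10) = 4, d(11) = 2, d(12) = 6, d(13) = 2, d(14) = 4, d(15) = 4, d(16) = 5, d(17) = 2, d(18) = 6, d(19) = 2, d(20) = 6, d(21) = 4, d(22) = 4, d(23) = 2, d(24) = 8, d(25) = 3, d(26) = 4, d(27) = 4, d(28) = 6, d(29) = 2, d(30) = 8, d(31) = 2, d(32) = 6, d(33) = 4, d(34) = 4, d(35) = 4, d(36) = 9, d(37) = 2, d(38) = 4, d(39) = 4, d(40) = 8, d(41) = 2, d(42) = 8, d(43) = 2, d(44) = 6, d(45) = 6, d(46) = 4, d(47) = 2, d(48) = 10, d(49) = 3, d(50) = 6, d(51) = 4, d(52) = 6, d(53) = 2, d(54) = 8, d(55) = 4, d(56) = 8, d(57) = 4, d(58) = 4, d(59) = 2, d(60) = 12, d(61) = 2, d(62) = 4, d(63) = 6, d(64) = 7, d(65) = 4, d(66) = 8, d(67) = 2, d(68) = 6, d(69) = 4, d(70) = 8, d(71) = 2, d(72) = 12, d(73) = 2, d(74) = 4, d(75) = 6, d(76) = 6, d(77) = 4, d(78) = 8, d(79) = 2, d(80) = 10, d(81) = 5, d(82) = 4, d(83) = 2, d(84) = 12, d(85) = 4, d(86) = 4, d(87) = 4, d(88) = 8, d(89) = 2, d(90) = 12, d(91) = 4, d(92) = 6, d(93) = 4, d(94) = 4, d(95) = 4, d(96) = 12, d(97) = 2, d(98) = 6, d(99) = 6, d(100) = 9, d(101) = 2, d(102) = 8, d(103) = 2, d(104) = 8, d(105) = 8, d(106) = 4, d(107) = 2, d(108) = 12, d(109) = 2, d(110) = 8, d(111) = 4, d(112) = 10, d(113) = 2, d(114) = 8, d(115) = 4, d(116) = 6, d(117) = 6, d(118) = 4, d(119) = 4, d(120) = 16, d(121) = 3, d(122) = 4, d(123) = 4, d(124) = 6, d(125) = 4, d(126) = 12, d(127) = 2, d(128) = 8, d(129) = 4, d(130) = 8, d(131) = 2, d(132) = 12, d(133) = 4, d(134) = 4, d(135) = 8, d(136) = 8, d(137) = 2, d(138) = 8, d(139) = 2, d(140) = 12, d(141) = 4, d(142) = 4, d(143) = 4, d(144) = 15, d(145) = 4, d(146) = 4, d(147) = 6. Summing all 147 values: 760. (Dirichlet's divisor formula: Σ_{n ≤ x} d(n) = x ln(x) + (2γ − 1) x + O(√x). For x = 147, the asymptotic estimate is ≈ 756.29.)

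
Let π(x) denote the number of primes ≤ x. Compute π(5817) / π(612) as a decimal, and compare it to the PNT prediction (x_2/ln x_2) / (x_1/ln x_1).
π(5817)/π(612) = 763/111 ≈ 6.8739;  PNT prediction ≈ 7.0358.

π(612) = 111 and π(5817) = 763, so π(5817)/π(612) ≈ 6.8739. The PNT-predicted ratio is (5817/ln(5817)) / (612/ln(612)) ≈ 7.0358. The two agree to within a few percent, as expected.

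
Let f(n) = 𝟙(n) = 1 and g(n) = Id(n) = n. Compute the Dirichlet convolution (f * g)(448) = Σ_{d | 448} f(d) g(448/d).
(𝟙 * Id)(448) = 1016

Divisors of 448: [1, 2, 4, 7, 8, 14, 16, 28, 32, 56, 64, 112, 224, 448]. For each d | 448:
  d = 1: 𝟙(1) · Id(448/1) = 1 · 448 = 448
  d = 2: 𝟙(2) · Id(448/2) = 1 · 224 = 224
  d = 4: 𝟙(4) · Id(448/4) = 1 · 112 = 112
  d = 7: 𝟙(7) · Id(448/7) = 1 · 64 = 64
  d = 8: 𝟙(8) · Id(448/8) = 1 · 56 = 56
  d = 14: 𝟙(14) · Id(448/14) = 1 · 32 = 32
  d = 16: 𝟙(16) · Id(448/16) = 1 · 28 = 28
  d = 28: 𝟙(28) · Id(448/28) = 1 · 16 = 16
  d = 32: 𝟙(32) · Id(448/32) = 1 · 14 = 14
  d = 56: 𝟙(56) · Id(448/56) = 1 · 8 = 8
  d = 64: 𝟙(64) · Id(448/64) = 1 · 7 = 7
  d = 112: 𝟙(112) · Id(448/112) = 1 · 4 = 4
  d = 224: 𝟙(224) · Id(448/224) = 1 · 2 = 2
  d = 448: 𝟙(448) · Id(448/448) = 1 · 1 = 1
Summing: (𝟙 * Id)(448) = 448 + 224 + 112 + 64 + 56 + 32 + 28 + 16 + 14 + 8 + 7 + 4 + 2 + 1 = 1016.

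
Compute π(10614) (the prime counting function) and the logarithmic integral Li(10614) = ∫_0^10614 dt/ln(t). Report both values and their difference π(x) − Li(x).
π(10614) = 1295;  Li(10614) ≈ 1312.58;  π(x) − Li(x) ≈ -17.58.

Direct count of primes ≤ 10614 gives π(10614) = 1295. Numerical evaluation of the logarithmic integral gives Li(10614) ≈ 1312.58. The difference π(x) − Li(x) ≈ -17.58 is typically negative for small/moderate x (Li(x) overestimates), though Littlewood's theorem shows this sign changes infinitely often.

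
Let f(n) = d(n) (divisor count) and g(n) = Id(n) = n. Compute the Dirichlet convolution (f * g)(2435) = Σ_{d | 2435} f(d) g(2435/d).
(d * Id)(2435) = 3423

Divisors of 2435: [1, 5, 487, 2435]. For each d | 2435:
  d = 1: d(1) · Id(2435/1) = 1 · 2435 = 2435
  d = 5: d(5) · Id(2435/5) = 2 · 487 = 974
  d = 487: d(487) · Id(2435/487) = 2 · 5 = 10
  d = 2435: d(2435) · Id(2435/2435) = 4 · 1 = 4
Summing: (d * Id)(2435) = 2435 + 974 + 10 + 4 = 3423.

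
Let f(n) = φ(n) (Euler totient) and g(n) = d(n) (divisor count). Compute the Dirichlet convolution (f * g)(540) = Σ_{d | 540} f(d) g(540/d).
(φ * d)(540) = 1680

Divisors of 540: [1, 2, 3, 4, 5, 6, 9, 10, 12, 15, 18, 20, 27, 30, 36, 45, 54, 60, 90, 108, 135, 180, 270, 540]. For each d | 540:
  d = 1: φ(1) · d(540/1) = 1 · 24 = 24
  d = 2: φ(2) · d(540/2) = 1 · 16 = 16
  d = 3: φ(3) · d(540/3) = 2 · 18 = 36
  d = 4: φ(4) · d(540/4) = 2 · 8 = 16
  d = 5: φ(5) · d(540/5) = 4 · 12 = 48
  d = 6: φ(6) · d(540/6) = 2 · 12 = 24
  d = 9: φ(9) · d(540/9) = 6 · 12 = 72
  d = 10: φ(10) · d(540/10) = 4 · 8 = 32
  d = 12: φ(12) · d(540/12) = 4 · 6 = 24
  d = 15: φ(15) · d(540/15) = 8 · 9 = 72
  d = 18: φ(18) · d(540/18) = 6 · 8 = 48
  d = 20: φ(20) · d(540/20) = 8 · 4 = 32
  d = 27: φ(27) · d(540/27) = 18 · 6 = 108
  d = 30: φ(30) · d(540/30) = 8 · 6 = 48
  d = 36: φ(36) · d(540/36) = 12 · 4 = 48
  d = 45: φ(45) · d(540/45) = 24 · 6 = 144
  d = 54: φ(54) · d(540/54) = 18 · 4 = 72
  d = 60: φ(60) · d(540/60) = 16 · 3 = 48
  d = 90: φ(90) · d(540/90) = 24 · 4 = 96
  d = 108: φ(108) · d(540/108) = 36 · 2 = 72
  d = 135: φ(135) · d(540/135) = 72 · 3 = 216
  d = 180: φ(180) · d(540/180) = 48 · 2 = 96
  d = 270: φ(270) · d(540/270) = 72 · 2 = 144
  d = 540: φ(540) · d(540/540) = 144 · 1 = 144
Summing: (φ * d)(540) = 24 + 16 + 36 + 16 + 48 + 24 + 72 + 32 + 24 + 72 + 48 + 32 + 108 + 48 + 48 + 144 + 72 + 48 + 96 + 72 + 216 + 96 + 144 + 144 = 1680.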